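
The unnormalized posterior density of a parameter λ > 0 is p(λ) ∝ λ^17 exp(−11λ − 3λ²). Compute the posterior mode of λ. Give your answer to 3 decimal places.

λ̂_MAP = 1.000

ℓ'(λ) = 17/λ − 11 − 6λ. Setting this to zero and multiplying by λ: 6λ² + 11λ − 17 = 0.
λ = (−11 + √(11² + 4·6·17)) / (2·6) = (−11 + √529) / 12 = (−11 + 23)/12 = 1.
ℓ''(λ) = −17/λ² − 6 < 0, confirming a maximum.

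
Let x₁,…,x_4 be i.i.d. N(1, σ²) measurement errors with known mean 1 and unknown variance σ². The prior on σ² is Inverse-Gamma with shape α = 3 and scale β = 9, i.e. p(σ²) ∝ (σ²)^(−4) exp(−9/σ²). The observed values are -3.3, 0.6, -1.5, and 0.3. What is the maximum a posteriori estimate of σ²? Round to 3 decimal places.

Sum of squared deviations about the known mean: SS = (-3.3−1)² + (0.6−1)² + (-1.5−1)² + (0.3−1)² = 25.39.
The Normal likelihood contributes (σ²)^(−n/2) exp(−SS/(2σ²)), so the posterior is Inverse-Gamma(α + n/2, β + SS/2) = Inverse-Gamma(5, 21.695).
The mode of Inverse-Gamma(a, b) is b/(a+1) = 21.695/6 ≈ 3.616.

σ̂²_MAP = 3.616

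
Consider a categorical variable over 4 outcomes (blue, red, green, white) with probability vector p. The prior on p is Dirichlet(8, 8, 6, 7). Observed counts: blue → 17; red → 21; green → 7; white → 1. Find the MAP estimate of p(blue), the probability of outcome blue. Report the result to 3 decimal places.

MAP estimate of p(blue) = 0.338

The posterior is Dirichlet(αᵢ + nᵢ) = Dirichlet(25, 29, 13, 8).
For a Dirichlet(a₁,…,a_K) with all aᵢ > 1, the mode has j-th component (aⱼ − 1)/(Σaᵢ − K).
Here Σaᵢ = 75 and K = 4, so p(blue) = (25 − 1)/(75 − 4) = 24/71 ≈ 0.338.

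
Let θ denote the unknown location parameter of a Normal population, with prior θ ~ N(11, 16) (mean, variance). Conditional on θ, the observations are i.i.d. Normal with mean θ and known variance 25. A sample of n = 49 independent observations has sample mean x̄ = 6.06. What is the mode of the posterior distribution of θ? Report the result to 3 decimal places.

n = 49, x̄ = 6.06.
For a Normal prior and Normal likelihood with known variance, the posterior is Normal; its mode equals its mean, the precision-weighted average.
Prior precision 1/σ₀² = 1/16 = 0.0625; data precision n/σ² = 49/25 = 1.96.
θ̂ = (0.0625·11 + 1.96·6.06) / (0.0625 + 1.96) = 12.5651/2.0225 = 125651/20225 ≈ 6.213.

θ̂_MAP = 6.213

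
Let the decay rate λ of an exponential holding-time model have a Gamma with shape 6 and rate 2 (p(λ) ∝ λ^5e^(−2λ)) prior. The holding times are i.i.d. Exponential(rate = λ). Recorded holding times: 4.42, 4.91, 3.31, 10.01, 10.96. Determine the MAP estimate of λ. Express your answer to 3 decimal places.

The Exponential(rate=λ) likelihood is ∝ λ^n e^(−λΣtᵢ). Here n = 5 and Σtᵢ = 4.42 + 4.91 + 3.31 + 10.01 + 10.96 = 33.61.
Posterior ∝ λ^5e^(−2λ) · λ^5e^(−33.61λ) = λ^10e^(−35.61λ), i.e. Gamma(11, 35.61).
Mode = (a−1)/b = 10/35.61 ≈ 0.281.

λ̂_MAP = 0.281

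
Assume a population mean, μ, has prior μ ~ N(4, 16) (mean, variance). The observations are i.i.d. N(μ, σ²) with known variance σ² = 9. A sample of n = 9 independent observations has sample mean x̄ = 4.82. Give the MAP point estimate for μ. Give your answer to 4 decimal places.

n = 9, x̄ = 4.82.
For a Normal prior and Normal likelihood with known variance, the posterior is Normal; its mode equals its mean, the precision-weighted average.
Prior precision 1/σ₀² = 1/16 = 0.0625; data precision n/σ² = 9/9 = 1.
μ̂ = (0.0625·4 + 1·4.82) / (0.0625 + 1) = 5.07/1.0625 = 2028/425 ≈ 4.7718.

μ̂_MAP = 4.7718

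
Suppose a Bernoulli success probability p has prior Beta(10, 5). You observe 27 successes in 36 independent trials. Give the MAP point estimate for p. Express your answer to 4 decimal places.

p̂_MAP = 0.7347

Prior: Beta(10, 5).
Data: 27 successes in 36 trials. The binomial likelihood contributes p^27(1−p)^9, so the posterior is Beta(10+27, 5+9) = Beta(37, 14).
For Beta(a, b) with a, b > 1 the mode is (a−1)/(a+b−2) = 36/49 ≈ 0.7347.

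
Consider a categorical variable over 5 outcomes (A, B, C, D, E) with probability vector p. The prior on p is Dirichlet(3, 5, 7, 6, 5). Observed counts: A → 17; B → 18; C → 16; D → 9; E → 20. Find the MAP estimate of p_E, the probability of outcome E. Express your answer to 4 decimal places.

MAP estimate of p_E = 0.2376

The posterior is Dirichlet(αᵢ + nᵢ) = Dirichlet(20, 23, 23, 15, 25).
For a Dirichlet(a₁,…,a_K) with all aᵢ > 1, the mode has j-th component (aⱼ − 1)/(Σaᵢ − K).
Here Σaᵢ = 106 and K = 5, so p_E = (25 − 1)/(106 − 5) = 24/101 ≈ 0.2376.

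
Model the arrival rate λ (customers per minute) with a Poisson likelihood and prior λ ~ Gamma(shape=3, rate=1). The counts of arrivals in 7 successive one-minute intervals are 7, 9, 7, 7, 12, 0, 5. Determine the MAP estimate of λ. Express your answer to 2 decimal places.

λ̂_MAP = 6.13

Σxᵢ = 7+9+7+7+12+0+5 = 47, with n = 7.
Posterior ∝ λ^2e^(−1λ) · λ^47e^(−7λ) = λ^49e^(−8λ), i.e. Gamma(shape=50, rate=8).
The mode of a Gamma(a, b) with a ≥ 1 (shape–rate) is (a−1)/b = 49/8 ≈ 6.13.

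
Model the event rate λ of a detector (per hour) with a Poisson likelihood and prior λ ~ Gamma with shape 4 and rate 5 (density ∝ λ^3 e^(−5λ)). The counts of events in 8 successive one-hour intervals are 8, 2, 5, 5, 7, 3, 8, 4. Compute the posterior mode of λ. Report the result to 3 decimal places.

λ̂_MAP = 3.462

Σxᵢ = 8+2+5+5+7+3+8+4 = 42, with n = 8.
Posterior ∝ λ^3e^(−5λ) · λ^42e^(−8λ) = λ^45e^(−13λ), i.e. Gamma(shape=46, rate=13).
The mode of a Gamma(a, b) with a ≥ 1 (shape–rate) is (a−1)/b = 45/13 ≈ 3.462.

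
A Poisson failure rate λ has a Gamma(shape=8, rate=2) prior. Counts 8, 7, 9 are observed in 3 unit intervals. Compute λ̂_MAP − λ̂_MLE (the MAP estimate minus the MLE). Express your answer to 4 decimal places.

Σxᵢ = 24. Posterior is Gamma(32, 5); MAP = (32−1)/5 = 31/5 ≈ 6.20000.
MLE = x̄ = 24/3 ≈ 8.00000.
Difference = 31/5 − 24/3 = -9/5 ≈ -1.8000.

MAP − MLE = -1.8000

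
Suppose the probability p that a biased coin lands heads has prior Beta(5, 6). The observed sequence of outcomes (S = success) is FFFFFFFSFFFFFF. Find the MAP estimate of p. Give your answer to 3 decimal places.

p̂_MAP = 0.217

Prior: Beta(5, 6).
Data: 1 success in 14 trials (from the sequence). The binomial likelihood contributes p(1−p)^13, so the posterior is Beta(5+1, 6+13) = Beta(6, 19).
For Beta(a, b) with a, b > 1 the mode is (a−1)/(a+b−2) = 5/23 ≈ 0.217.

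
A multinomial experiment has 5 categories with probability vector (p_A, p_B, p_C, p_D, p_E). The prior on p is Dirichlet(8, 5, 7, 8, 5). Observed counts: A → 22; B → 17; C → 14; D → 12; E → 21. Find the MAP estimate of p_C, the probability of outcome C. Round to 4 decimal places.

The posterior is Dirichlet(αᵢ + nᵢ) = Dirichlet(30, 22, 21, 20, 26).
For a Dirichlet(a₁,…,a_K) with all aᵢ > 1, the mode has j-th component (aⱼ − 1)/(Σaᵢ − K).
Here Σaᵢ = 119 and K = 5, so p_C = (21 − 1)/(119 − 5) = 20/114 ≈ 0.1754.

MAP estimate of p_C = 0.1754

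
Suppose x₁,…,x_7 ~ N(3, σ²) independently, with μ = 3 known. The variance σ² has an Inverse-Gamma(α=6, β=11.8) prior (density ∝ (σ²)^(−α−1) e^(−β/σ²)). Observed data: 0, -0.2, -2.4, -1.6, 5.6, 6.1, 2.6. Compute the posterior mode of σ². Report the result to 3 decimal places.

σ̂²_MAP = 5.223

Sum of squared deviations about the known mean: SS = (0−3)² + (-0.2−3)² + (-2.4−3)² + (-1.6−3)² + (5.6−3)² + (6.1−3)² + (2.6−3)² = 86.09.
The Normal likelihood contributes (σ²)^(−n/2) exp(−SS/(2σ²)), so the posterior is Inverse-Gamma(α + n/2, β + SS/2) = Inverse-Gamma(9.5, 54.845).
The mode of Inverse-Gamma(a, b) is b/(a+1) = 54.845/10.5 ≈ 5.223.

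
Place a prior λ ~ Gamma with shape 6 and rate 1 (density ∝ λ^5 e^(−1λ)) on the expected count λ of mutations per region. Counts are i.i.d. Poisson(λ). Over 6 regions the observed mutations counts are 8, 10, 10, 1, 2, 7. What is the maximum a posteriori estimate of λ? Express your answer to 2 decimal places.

λ̂_MAP = 6.14

Σxᵢ = 8+10+10+1+2+7 = 38, with n = 6.
Posterior ∝ λ^5e^(−1λ) · λ^38e^(−6λ) = λ^43e^(−7λ), i.e. Gamma(shape=44, rate=7).
The mode of a Gamma(a, b) with a ≥ 1 (shape–rate) is (a−1)/b = 43/7 ≈ 6.14.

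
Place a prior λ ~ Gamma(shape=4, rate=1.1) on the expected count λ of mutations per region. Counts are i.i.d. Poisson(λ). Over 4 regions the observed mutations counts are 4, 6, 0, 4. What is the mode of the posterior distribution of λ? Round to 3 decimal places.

λ̂_MAP = 3.333

Σxᵢ = 4+6+0+4 = 14, with n = 4.
Posterior ∝ λ^3e^(−1.1λ) · λ^14e^(−4λ) = λ^17e^(−5.1λ), i.e. Gamma(shape=18, rate=5.1).
The mode of a Gamma(a, b) with a ≥ 1 (shape–rate) is (a−1)/b = 17/5.1 ≈ 3.333.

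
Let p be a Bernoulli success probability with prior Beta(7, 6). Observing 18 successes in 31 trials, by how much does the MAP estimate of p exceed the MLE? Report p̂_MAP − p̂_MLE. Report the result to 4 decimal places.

MAP − MLE = -0.0092

Posterior is Beta(25, 19); MAP = (25−1)/(44−2) = 24/42 ≈ 0.57143.
MLE ignores the prior: p̂_MLE = k/n = 18/31 ≈ 0.58065.
Difference = 24/42 − 18/31 = -2/217 ≈ -0.0092.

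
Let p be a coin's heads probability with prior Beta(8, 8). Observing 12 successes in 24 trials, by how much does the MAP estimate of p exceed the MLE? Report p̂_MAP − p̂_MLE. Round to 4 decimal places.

Posterior is Beta(20, 20); MAP = (20−1)/(40−2) = 19/38 ≈ 0.50000.
MLE ignores the prior: p̂_MLE = k/n = 12/24 ≈ 0.50000.
Difference = 19/38 − 12/24 = 0 ≈ 0.0000.

MAP − MLE = 0.0000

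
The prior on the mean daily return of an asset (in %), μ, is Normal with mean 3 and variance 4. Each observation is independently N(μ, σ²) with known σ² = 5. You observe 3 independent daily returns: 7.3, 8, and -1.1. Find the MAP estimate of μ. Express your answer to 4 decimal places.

μ̂_MAP = 4.2235

n = 3; x̄ = (7.3 + 8 + (-1.1))/3 = 14.2/3 = 71/15 ≈ 4.7333.
For a Normal prior and Normal likelihood with known variance, the posterior is Normal; its mode equals its mean, the precision-weighted average.
Prior precision 1/σ₀² = 1/4 = 0.25; data precision n/σ² = 3/5 = 0.6.
μ̂ = (0.25·3 + 0.6·(71/15)) / (0.25 + 0.6) = 3.59/0.85 = 359/85 ≈ 4.2235.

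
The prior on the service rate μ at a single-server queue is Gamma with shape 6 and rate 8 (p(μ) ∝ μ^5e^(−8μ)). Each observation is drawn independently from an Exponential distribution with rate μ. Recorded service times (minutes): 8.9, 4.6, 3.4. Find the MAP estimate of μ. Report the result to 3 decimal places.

μ̂_MAP = 0.321

The Exponential(rate=μ) likelihood is ∝ μ^n e^(−μΣtᵢ). Here n = 3 and Σtᵢ = 8.9 + 4.6 + 3.4 = 16.9.
Posterior ∝ μ^5e^(−8μ) · μ^3e^(−16.9μ) = μ^8e^(−24.9μ), i.e. Gamma(9, 24.9).
Mode = (a−1)/b = 8/24.9 ≈ 0.321.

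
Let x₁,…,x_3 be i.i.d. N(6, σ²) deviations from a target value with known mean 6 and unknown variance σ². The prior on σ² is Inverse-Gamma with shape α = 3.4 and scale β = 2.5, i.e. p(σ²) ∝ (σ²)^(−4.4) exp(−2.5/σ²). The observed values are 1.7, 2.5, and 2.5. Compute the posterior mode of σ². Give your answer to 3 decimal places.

σ̂²_MAP = 4.067

Sum of squared deviations about the known mean: SS = (1.7−6)² + (2.5−6)² + (2.5−6)² = 42.99.
The Normal likelihood contributes (σ²)^(−n/2) exp(−SS/(2σ²)), so the posterior is Inverse-Gamma(α + n/2, β + SS/2) = Inverse-Gamma(4.9, 23.995).
The mode of Inverse-Gamma(a, b) is b/(a+1) = 23.995/5.9 ≈ 4.067.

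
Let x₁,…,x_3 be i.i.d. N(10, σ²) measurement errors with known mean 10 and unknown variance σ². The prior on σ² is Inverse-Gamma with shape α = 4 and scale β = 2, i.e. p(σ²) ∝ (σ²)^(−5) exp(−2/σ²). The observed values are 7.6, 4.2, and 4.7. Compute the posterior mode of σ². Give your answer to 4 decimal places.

σ̂²_MAP = 5.4992

Sum of squared deviations about the known mean: SS = (7.6−10)² + (4.2−10)² + (4.7−10)² = 67.49.
The Normal likelihood contributes (σ²)^(−n/2) exp(−SS/(2σ²)), so the posterior is Inverse-Gamma(α + n/2, β + SS/2) = Inverse-Gamma(5.5, 35.745).
The mode of Inverse-Gamma(a, b) is b/(a+1) = 35.745/6.5 ≈ 5.4992.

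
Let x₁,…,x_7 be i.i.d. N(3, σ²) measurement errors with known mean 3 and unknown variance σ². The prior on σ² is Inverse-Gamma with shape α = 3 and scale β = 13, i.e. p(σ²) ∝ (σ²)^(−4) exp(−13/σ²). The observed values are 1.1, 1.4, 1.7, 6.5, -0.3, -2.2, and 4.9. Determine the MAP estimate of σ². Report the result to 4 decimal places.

Sum of squared deviations about the known mean: SS = (1.1−3)² + (1.4−3)² + (1.7−3)² + (6.5−3)² + (-0.3−3)² + (-2.2−3)² + (4.9−3)² = 61.65.
The Normal likelihood contributes (σ²)^(−n/2) exp(−SS/(2σ²)), so the posterior is Inverse-Gamma(α + n/2, β + SS/2) = Inverse-Gamma(6.5, 43.825).
The mode of Inverse-Gamma(a, b) is b/(a+1) = 43.825/7.5 ≈ 5.8433.

σ̂²_MAP = 5.8433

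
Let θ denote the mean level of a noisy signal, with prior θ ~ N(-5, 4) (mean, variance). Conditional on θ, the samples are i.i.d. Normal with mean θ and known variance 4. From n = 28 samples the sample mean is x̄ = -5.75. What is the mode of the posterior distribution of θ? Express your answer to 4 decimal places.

n = 28, x̄ = -5.75.
For a Normal prior and Normal likelihood with known variance, the posterior is Normal; its mode equals its mean, the precision-weighted average.
Prior precision 1/σ₀² = 1/4 = 0.25; data precision n/σ² = 28/4 = 7.
θ̂ = (0.25·(-5) + 7·(-5.75)) / (0.25 + 7) = (-41.5)/7.25 = -166/29 ≈ -5.7241.

θ̂_MAP = -5.7241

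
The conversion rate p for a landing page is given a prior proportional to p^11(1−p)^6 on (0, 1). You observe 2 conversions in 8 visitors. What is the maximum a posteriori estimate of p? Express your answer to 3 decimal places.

The prior density ∝ p^11(1−p)^6 is the kernel of Beta(12, 7).
Data: 2 successes in 8 trials. The binomial likelihood contributes p^2(1−p)^6, so the posterior is Beta(12+2, 7+6) = Beta(14, 13).
For Beta(a, b) with a, b > 1 the mode is (a−1)/(a+b−2) = 13/25 ≈ 0.520.

p̂_MAP = 0.520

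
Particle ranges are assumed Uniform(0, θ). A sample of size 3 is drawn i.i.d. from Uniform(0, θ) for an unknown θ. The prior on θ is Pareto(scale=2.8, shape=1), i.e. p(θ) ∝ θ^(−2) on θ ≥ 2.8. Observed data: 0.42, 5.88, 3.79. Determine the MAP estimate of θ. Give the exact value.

θ̂_MAP = 5.88

The Uniform(0, θ) likelihood is θ^(−n) for θ ≥ max(xᵢ), zero otherwise. Here max(xᵢ) = 5.88.
Posterior ∝ θ^(−2) · θ^(−3) = θ^(−5) on θ ≥ max(2.8, 5.88) = 5.88.
This density is strictly decreasing in θ, so the posterior mode lies at the lower boundary of the support.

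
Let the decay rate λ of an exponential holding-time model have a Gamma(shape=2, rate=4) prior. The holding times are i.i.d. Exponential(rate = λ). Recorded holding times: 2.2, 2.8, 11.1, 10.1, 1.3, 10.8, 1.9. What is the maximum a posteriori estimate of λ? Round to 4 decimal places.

λ̂_MAP = 0.1810

The Exponential(rate=λ) likelihood is ∝ λ^n e^(−λΣtᵢ). Here n = 7 and Σtᵢ = 2.2 + 2.8 + 11.1 + 10.1 + 1.3 + 10.8 + 1.9 = 40.2.
Posterior ∝ λe^(−4λ) · λ^7e^(−40.2λ) = λ^8e^(−44.2λ), i.e. Gamma(9, 44.2).
Mode = (a−1)/b = 8/44.2 ≈ 0.1810.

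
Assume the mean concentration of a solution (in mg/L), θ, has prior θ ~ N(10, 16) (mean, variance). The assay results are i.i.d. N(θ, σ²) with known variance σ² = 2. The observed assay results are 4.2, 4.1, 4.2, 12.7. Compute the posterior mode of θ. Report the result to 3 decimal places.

θ̂_MAP = 6.412

n = 4; x̄ = (4.2 + 4.1 + 4.2 + 12.7)/4 = 25.2/4 = 6.3.
For a Normal prior and Normal likelihood with known variance, the posterior is Normal; its mode equals its mean, the precision-weighted average.
Prior precision 1/σ₀² = 1/16 = 0.0625; data precision n/σ² = 4/2 = 2.
θ̂ = (0.0625·10 + 2·6.3) / (0.0625 + 2) = 13.225/2.0625 = 1058/165 ≈ 6.412.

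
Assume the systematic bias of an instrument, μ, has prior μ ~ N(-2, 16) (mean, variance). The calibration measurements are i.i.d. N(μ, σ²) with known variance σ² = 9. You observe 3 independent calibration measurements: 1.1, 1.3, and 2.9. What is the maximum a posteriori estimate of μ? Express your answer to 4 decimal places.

n = 3; x̄ = (1.1 + 1.3 + 2.9)/3 = 5.3/3 = 53/30 ≈ 1.7667.
For a Normal prior and Normal likelihood with known variance, the posterior is Normal; its mode equals its mean, the precision-weighted average.
Prior precision 1/σ₀² = 1/16 = 0.0625; data precision n/σ² = 3/9 = 1/3.
μ̂ = (0.0625·(-2) + (1/3)·(53/30)) / (0.0625 + 1/3) = (167/360)/(19/48) = 334/285 ≈ 1.1719.

μ̂_MAP = 1.1719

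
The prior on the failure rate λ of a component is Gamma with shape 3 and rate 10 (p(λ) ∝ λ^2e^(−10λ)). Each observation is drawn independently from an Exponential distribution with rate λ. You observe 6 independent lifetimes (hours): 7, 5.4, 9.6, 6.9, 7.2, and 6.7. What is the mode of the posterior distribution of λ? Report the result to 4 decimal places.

λ̂_MAP = 0.1515

The Exponential(rate=λ) likelihood is ∝ λ^n e^(−λΣtᵢ). Here n = 6 and Σtᵢ = 7 + 5.4 + 9.6 + 6.9 + 7.2 + 6.7 = 42.8.
Posterior ∝ λ^2e^(−10λ) · λ^6e^(−42.8λ) = λ^8e^(−52.8λ), i.e. Gamma(9, 52.8).
Mode = (a−1)/b = 8/52.8 ≈ 0.1515.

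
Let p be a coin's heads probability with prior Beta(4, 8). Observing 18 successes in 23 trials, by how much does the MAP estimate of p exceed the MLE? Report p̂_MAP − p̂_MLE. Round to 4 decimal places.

MAP − MLE = -0.1462

Posterior is Beta(22, 13); MAP = (22−1)/(35−2) = 21/33 ≈ 0.63636.
MLE ignores the prior: p̂_MLE = k/n = 18/23 ≈ 0.78261.
Difference = 21/33 − 18/23 = -37/253 ≈ -0.1462.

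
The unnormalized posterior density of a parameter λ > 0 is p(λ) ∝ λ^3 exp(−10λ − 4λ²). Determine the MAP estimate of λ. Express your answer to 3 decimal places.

ℓ'(λ) = 3/λ − 10 − 8λ. Setting this to zero and multiplying by λ: 8λ² + 10λ − 3 = 0.
λ = (−10 + √(10² + 4·8·3)) / (2·8) = (−10 + √196) / 16 = (−10 + 14)/16 = 1/4.
ℓ''(λ) = −3/λ² − 8 < 0, confirming a maximum.

λ̂_MAP = 0.250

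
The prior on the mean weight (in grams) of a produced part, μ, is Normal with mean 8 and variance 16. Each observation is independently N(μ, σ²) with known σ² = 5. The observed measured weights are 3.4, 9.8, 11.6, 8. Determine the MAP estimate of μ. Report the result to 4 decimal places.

μ̂_MAP = 8.1855

n = 4; x̄ = (3.4 + 9.8 + 11.6 + 8)/4 = 32.8/4 = 8.2.
For a Normal prior and Normal likelihood with known variance, the posterior is Normal; its mode equals its mean, the precision-weighted average.
Prior precision 1/σ₀² = 1/16 = 0.0625; data precision n/σ² = 4/5 = 0.8.
μ̂ = (0.0625·8 + 0.8·8.2) / (0.0625 + 0.8) = 7.06/0.8625 = 2824/345 ≈ 8.1855.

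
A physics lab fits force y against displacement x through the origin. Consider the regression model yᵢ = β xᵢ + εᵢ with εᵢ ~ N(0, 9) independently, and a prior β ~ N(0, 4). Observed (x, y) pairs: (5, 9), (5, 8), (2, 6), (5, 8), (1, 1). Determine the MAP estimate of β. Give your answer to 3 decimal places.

β̂_MAP = 1.678

log p(β | y) = −Σ(yᵢ − βxᵢ)²/(2·9) − β²/(2·4) + const.
Setting the derivative to zero: Σxᵢ(yᵢ − βxᵢ)/9 − β/4 = 0, so β = Σxᵢyᵢ / (Σxᵢ² + σ²/τ²).
Σxᵢyᵢ = 5·9 + 5·8 + 2·6 + 5·8 + 1·1 = 138; Σxᵢ² = 80; σ²/τ² = 2.25.
β̂_MAP = 138 / (80 + 2.25) = 138/82.25 ≈ 1.678.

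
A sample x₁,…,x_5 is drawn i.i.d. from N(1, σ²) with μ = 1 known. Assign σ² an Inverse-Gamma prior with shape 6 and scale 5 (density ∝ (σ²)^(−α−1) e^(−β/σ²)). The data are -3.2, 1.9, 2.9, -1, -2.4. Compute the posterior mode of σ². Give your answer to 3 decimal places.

Sum of squared deviations about the known mean: SS = (-3.2−1)² + (1.9−1)² + (2.9−1)² + (-1−1)² + (-2.4−1)² = 37.62.
The Normal likelihood contributes (σ²)^(−n/2) exp(−SS/(2σ²)), so the posterior is Inverse-Gamma(α + n/2, β + SS/2) = Inverse-Gamma(8.5, 23.81).
The mode of Inverse-Gamma(a, b) is b/(a+1) = 23.81/9.5 ≈ 2.506.

σ̂²_MAP = 2.506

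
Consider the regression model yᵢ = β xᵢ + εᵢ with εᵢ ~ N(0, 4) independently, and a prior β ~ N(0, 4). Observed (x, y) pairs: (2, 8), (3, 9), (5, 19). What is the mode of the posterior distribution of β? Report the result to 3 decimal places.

β̂_MAP = 3.538

log p(β | y) = −Σ(yᵢ − βxᵢ)²/(2·4) − β²/(2·4) + const.
Setting the derivative to zero: Σxᵢ(yᵢ − βxᵢ)/4 − β/4 = 0, so β = Σxᵢyᵢ / (Σxᵢ² + σ²/τ²).
Σxᵢyᵢ = 2·8 + 3·9 + 5·19 = 138; Σxᵢ² = 38; σ²/τ² = 1.
β̂_MAP = 138 / (38 + 1) = 138/39 ≈ 3.538.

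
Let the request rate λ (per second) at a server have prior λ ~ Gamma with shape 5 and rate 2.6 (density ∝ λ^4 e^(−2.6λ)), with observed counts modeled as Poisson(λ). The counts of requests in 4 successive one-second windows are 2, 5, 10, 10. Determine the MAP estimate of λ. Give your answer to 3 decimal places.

λ̂_MAP = 4.697

Σxᵢ = 2+5+10+10 = 27, with n = 4.
Posterior ∝ λ^4e^(−2.6λ) · λ^27e^(−4λ) = λ^31e^(−6.6λ), i.e. Gamma(shape=32, rate=6.6).
The mode of a Gamma(a, b) with a ≥ 1 (shape–rate) is (a−1)/b = 31/6.6 ≈ 4.697.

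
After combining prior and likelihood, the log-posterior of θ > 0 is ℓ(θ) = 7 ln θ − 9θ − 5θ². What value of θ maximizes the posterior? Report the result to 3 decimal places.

ℓ'(θ) = 7/θ − 9 − 10θ. Setting this to zero and multiplying by θ: 10θ² + 9θ − 7 = 0.
θ = (−9 + √(9² + 4·10·7)) / (2·10) = (−9 + √361) / 20 = (−9 + 19)/20 = 1/2.
ℓ''(θ) = −7/θ² − 10 < 0, confirming a maximum.

θ̂_MAP = 0.500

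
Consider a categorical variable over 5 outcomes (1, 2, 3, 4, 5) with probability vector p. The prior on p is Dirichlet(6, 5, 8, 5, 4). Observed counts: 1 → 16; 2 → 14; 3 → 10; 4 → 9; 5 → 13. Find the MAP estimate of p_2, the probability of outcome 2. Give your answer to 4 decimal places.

The posterior is Dirichlet(αᵢ + nᵢ) = Dirichlet(22, 19, 18, 14, 17).
For a Dirichlet(a₁,…,a_K) with all aᵢ > 1, the mode has j-th component (aⱼ − 1)/(Σaᵢ − K).
Here Σaᵢ = 90 and K = 5, so p_2 = (19 − 1)/(90 − 5) = 18/85 ≈ 0.2118.

MAP estimate: 0.2118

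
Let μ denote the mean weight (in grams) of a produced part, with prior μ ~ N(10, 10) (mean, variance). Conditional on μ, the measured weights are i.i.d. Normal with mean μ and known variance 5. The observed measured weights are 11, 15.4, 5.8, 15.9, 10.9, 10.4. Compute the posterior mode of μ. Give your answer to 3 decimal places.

n = 6; x̄ = (11 + 15.4 + 5.8 + 15.9 + 10.9 + 10.4)/6 = 69.4/6 = 347/30 ≈ 11.5667.
For a Normal prior and Normal likelihood with known variance, the posterior is Normal; its mode equals its mean, the precision-weighted average.
Prior precision 1/σ₀² = 1/10 = 0.1; data precision n/σ² = 6/5 = 1.2.
μ̂ = (0.1·10 + 1.2·(347/30)) / (0.1 + 1.2) = 14.88/1.3 = 744/65 ≈ 11.446.

μ̂_MAP = 11.446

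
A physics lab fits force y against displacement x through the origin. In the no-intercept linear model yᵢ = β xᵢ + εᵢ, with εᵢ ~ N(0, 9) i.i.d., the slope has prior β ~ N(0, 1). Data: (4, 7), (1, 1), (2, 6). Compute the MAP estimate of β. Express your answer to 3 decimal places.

β̂_MAP = 1.367

log p(β | y) = −Σ(yᵢ − βxᵢ)²/(2·9) − β²/(2·1) + const.
Setting the derivative to zero: Σxᵢ(yᵢ − βxᵢ)/9 − β/1 = 0, so β = Σxᵢyᵢ / (Σxᵢ² + σ²/τ²).
Σxᵢyᵢ = 4·7 + 1·1 + 2·6 = 41; Σxᵢ² = 21; σ²/τ² = 9.
β̂_MAP = 41 / (21 + 9) = 41/30 ≈ 1.367.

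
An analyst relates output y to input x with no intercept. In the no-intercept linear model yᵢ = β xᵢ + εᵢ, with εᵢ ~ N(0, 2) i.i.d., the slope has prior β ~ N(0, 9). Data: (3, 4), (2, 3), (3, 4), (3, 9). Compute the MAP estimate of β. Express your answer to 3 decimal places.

β̂_MAP = 1.826

log p(β | y) = −Σ(yᵢ − βxᵢ)²/(2·2) − β²/(2·9) + const.
Setting the derivative to zero: Σxᵢ(yᵢ − βxᵢ)/2 − β/9 = 0, so β = Σxᵢyᵢ / (Σxᵢ² + σ²/τ²).
Σxᵢyᵢ = 3·4 + 2·3 + 3·4 + 3·9 = 57; Σxᵢ² = 31; σ²/τ² = 2/9.
β̂_MAP = 57 / (31 + 2/9) = 57/(281/9) = 513/281 ≈ 1.826.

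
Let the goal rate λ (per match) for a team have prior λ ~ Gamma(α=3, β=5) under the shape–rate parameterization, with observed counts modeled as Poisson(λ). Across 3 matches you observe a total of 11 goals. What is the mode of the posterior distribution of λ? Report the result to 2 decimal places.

Σxᵢ = 11, n = 3.
Posterior ∝ λ^2e^(−5λ) · λ^11e^(−3λ) = λ^13e^(−8λ), i.e. Gamma(shape=14, rate=8).
The mode of a Gamma(a, b) with a ≥ 1 (shape–rate) is (a−1)/b = 13/8 ≈ 1.63.

λ̂_MAP = 1.63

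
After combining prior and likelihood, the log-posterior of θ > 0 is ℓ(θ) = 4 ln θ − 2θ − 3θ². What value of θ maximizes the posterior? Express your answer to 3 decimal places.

ℓ'(θ) = 4/θ − 2 − 6θ. Setting this to zero and multiplying by θ: 6θ² + 2θ − 4 = 0.
θ = (−2 + √(2² + 4·6·4)) / (2·6) = (−2 + √100) / 12 = (−2 + 10)/12 = 2/3.
ℓ''(θ) = −4/θ² − 6 < 0, confirming a maximum.

θ̂_MAP = 0.667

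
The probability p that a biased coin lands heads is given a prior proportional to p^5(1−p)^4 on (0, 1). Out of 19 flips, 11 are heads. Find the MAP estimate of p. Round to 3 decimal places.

p̂_MAP = 0.571

The prior density ∝ p^5(1−p)^4 is the kernel of Beta(6, 5).
Data: 11 successes in 19 trials. The binomial likelihood contributes p^11(1−p)^8, so the posterior is Beta(6+11, 5+8) = Beta(17, 13).
For Beta(a, b) with a, b > 1 the mode is (a−1)/(a+b−2) = 16/28 ≈ 0.571.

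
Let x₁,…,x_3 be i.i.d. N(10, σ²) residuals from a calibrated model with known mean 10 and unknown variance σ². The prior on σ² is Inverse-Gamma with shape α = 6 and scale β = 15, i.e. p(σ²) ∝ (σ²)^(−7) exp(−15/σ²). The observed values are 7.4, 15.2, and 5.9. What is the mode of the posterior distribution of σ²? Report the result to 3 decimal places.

Sum of squared deviations about the known mean: SS = (7.4−10)² + (15.2−10)² + (5.9−10)² = 50.61.
The Normal likelihood contributes (σ²)^(−n/2) exp(−SS/(2σ²)), so the posterior is Inverse-Gamma(α + n/2, β + SS/2) = Inverse-Gamma(7.5, 40.305).
The mode of Inverse-Gamma(a, b) is b/(a+1) = 40.305/8.5 ≈ 4.742.

σ̂²_MAP = 4.742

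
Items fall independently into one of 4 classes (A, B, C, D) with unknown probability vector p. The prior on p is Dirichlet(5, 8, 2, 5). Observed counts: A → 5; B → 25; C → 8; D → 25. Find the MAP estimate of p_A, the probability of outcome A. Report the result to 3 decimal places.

The posterior is Dirichlet(αᵢ + nᵢ) = Dirichlet(10, 33, 10, 30).
For a Dirichlet(a₁,…,a_K) with all aᵢ > 1, the mode has j-th component (aⱼ − 1)/(Σaᵢ − K).
Here Σaᵢ = 83 and K = 4, so p_A = (10 − 1)/(83 − 4) = 9/79 ≈ 0.114.

MAP estimate of p_A = 0.114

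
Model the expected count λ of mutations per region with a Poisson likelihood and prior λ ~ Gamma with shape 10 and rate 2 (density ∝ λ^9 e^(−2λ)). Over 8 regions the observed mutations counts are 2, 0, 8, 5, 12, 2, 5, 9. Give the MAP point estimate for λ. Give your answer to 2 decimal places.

Σxᵢ = 2+0+8+5+12+2+5+9 = 43, with n = 8.
Posterior ∝ λ^9e^(−2λ) · λ^43e^(−8λ) = λ^52e^(−10λ), i.e. Gamma(shape=53, rate=10).
The mode of a Gamma(a, b) with a ≥ 1 (shape–rate) is (a−1)/b = 52/10 ≈ 5.20.

λ̂_MAP = 5.20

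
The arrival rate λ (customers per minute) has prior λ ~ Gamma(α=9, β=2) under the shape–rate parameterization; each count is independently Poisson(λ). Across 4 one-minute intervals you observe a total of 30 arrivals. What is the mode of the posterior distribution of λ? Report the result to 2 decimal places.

Σxᵢ = 30, n = 4.
Posterior ∝ λ^8e^(−2λ) · λ^30e^(−4λ) = λ^38e^(−6λ), i.e. Gamma(shape=39, rate=6).
The mode of a Gamma(a, b) with a ≥ 1 (shape–rate) is (a−1)/b = 38/6 ≈ 6.33.

λ̂_MAP = 6.33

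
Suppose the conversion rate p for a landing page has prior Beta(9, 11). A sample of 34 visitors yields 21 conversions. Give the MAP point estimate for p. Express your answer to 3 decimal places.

Prior: Beta(9, 11).
Data: 21 successes in 34 trials. The binomial likelihood contributes p^21(1−p)^13, so the posterior is Beta(9+21, 11+13) = Beta(30, 24).
For Beta(a, b) with a, b > 1 the mode is (a−1)/(a+b−2) = 29/52 ≈ 0.558.

p̂_MAP = 0.558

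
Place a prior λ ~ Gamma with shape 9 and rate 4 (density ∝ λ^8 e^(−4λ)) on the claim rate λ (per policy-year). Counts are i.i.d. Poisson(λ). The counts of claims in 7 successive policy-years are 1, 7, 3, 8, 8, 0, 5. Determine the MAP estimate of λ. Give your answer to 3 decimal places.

λ̂_MAP = 3.636

Σxᵢ = 1+7+3+8+8+0+5 = 32, with n = 7.
Posterior ∝ λ^8e^(−4λ) · λ^32e^(−7λ) = λ^40e^(−11λ), i.e. Gamma(shape=41, rate=11).
The mode of a Gamma(a, b) with a ≥ 1 (shape–rate) is (a−1)/b = 40/11 ≈ 3.636.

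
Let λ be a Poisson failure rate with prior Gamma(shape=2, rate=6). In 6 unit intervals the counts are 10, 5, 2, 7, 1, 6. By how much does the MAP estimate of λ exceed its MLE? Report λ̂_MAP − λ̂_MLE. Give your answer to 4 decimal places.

MAP − MLE = -2.5000

Σxᵢ = 31. Posterior is Gamma(33, 12); MAP = (33−1)/12 = 32/12 ≈ 2.66667.
MLE = x̄ = 31/6 ≈ 5.16667.
Difference = 32/12 − 31/6 = -5/2 ≈ -2.5000.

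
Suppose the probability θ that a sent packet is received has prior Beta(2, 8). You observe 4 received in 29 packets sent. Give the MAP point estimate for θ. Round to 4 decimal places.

Prior: Beta(2, 8).
Data: 4 successes in 29 trials. The binomial likelihood contributes θ^4(1−θ)^25, so the posterior is Beta(2+4, 8+25) = Beta(6, 33).
For Beta(a, b) with a, b > 1 the mode is (a−1)/(a+b−2) = 5/37 ≈ 0.1351.

θ̂_MAP = 0.1351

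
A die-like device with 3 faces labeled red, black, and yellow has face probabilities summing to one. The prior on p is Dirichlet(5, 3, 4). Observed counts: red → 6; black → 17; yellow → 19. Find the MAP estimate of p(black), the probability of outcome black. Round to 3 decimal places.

The posterior is Dirichlet(αᵢ + nᵢ) = Dirichlet(11, 20, 23).
For a Dirichlet(a₁,…,a_K) with all aᵢ > 1, the mode has j-th component (aⱼ − 1)/(Σaᵢ − K).
Here Σaᵢ = 54 and K = 3, so p(black) = (20 − 1)/(54 − 3) = 19/51 ≈ 0.373.

MAP estimate of p(black) = 0.373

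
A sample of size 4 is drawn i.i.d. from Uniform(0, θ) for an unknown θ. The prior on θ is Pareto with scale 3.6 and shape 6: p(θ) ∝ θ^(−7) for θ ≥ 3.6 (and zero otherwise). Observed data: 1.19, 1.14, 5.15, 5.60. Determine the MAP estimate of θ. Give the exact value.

θ̂_MAP = 5.60

The Uniform(0, θ) likelihood is θ^(−n) for θ ≥ max(xᵢ), zero otherwise. Here max(xᵢ) = 5.60.
Posterior ∝ θ^(−7) · θ^(−4) = θ^(−11) on θ ≥ max(3.6, 5.60) = 5.60.
This density is strictly decreasing in θ, so the posterior mode lies at the lower boundary of the support.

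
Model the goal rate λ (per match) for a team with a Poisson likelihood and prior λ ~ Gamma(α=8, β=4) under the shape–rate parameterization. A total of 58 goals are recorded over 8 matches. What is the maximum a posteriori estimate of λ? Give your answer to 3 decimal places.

Σxᵢ = 58, n = 8.
Posterior ∝ λ^7e^(−4λ) · λ^58e^(−8λ) = λ^65e^(−12λ), i.e. Gamma(shape=66, rate=12).
The mode of a Gamma(a, b) with a ≥ 1 (shape–rate) is (a−1)/b = 65/12 ≈ 5.417.

λ̂_MAP = 5.417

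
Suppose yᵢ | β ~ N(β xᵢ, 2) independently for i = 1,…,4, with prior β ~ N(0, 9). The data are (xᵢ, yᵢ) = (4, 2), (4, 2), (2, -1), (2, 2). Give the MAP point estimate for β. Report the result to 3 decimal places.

β̂_MAP = 0.448

log p(β | y) = −Σ(yᵢ − βxᵢ)²/(2·2) − β²/(2·9) + const.
Setting the derivative to zero: Σxᵢ(yᵢ − βxᵢ)/2 − β/9 = 0, so β = Σxᵢyᵢ / (Σxᵢ² + σ²/τ²).
Σxᵢyᵢ = 4·2 + 4·2 + 2·(-1) + 2·2 = 18; Σxᵢ² = 40; σ²/τ² = 2/9.
β̂_MAP = 18 / (40 + 2/9) = 18/(362/9) = 81/181 ≈ 0.448.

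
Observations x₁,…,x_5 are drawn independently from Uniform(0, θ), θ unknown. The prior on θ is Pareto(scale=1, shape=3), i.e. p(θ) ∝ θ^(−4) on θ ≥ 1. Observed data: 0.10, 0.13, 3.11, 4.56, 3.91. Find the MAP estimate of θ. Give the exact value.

θ̂_MAP = 4.56

The Uniform(0, θ) likelihood is θ^(−n) for θ ≥ max(xᵢ), zero otherwise. Here max(xᵢ) = 4.56.
Posterior ∝ θ^(−4) · θ^(−5) = θ^(−9) on θ ≥ max(1, 4.56) = 4.56.
This density is strictly decreasing in θ, so the posterior mode lies at the lower boundary of the support.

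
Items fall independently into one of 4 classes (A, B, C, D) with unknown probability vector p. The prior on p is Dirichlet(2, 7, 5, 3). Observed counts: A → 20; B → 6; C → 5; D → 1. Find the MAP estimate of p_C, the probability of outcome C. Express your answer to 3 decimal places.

The posterior is Dirichlet(αᵢ + nᵢ) = Dirichlet(22, 13, 10, 4).
For a Dirichlet(a₁,…,a_K) with all aᵢ > 1, the mode has j-th component (aⱼ − 1)/(Σaᵢ − K).
Here Σaᵢ = 49 and K = 4, so p_C = (10 − 1)/(49 − 4) = 9/45 ≈ 0.200.

MAP estimate of p_C = 0.200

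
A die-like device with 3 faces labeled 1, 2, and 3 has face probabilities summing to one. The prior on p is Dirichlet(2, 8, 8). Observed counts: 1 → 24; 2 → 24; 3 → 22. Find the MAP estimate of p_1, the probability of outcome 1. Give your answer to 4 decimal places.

MAP estimate: 0.2941

The posterior is Dirichlet(αᵢ + nᵢ) = Dirichlet(26, 32, 30).
For a Dirichlet(a₁,…,a_K) with all aᵢ > 1, the mode has j-th component (aⱼ − 1)/(Σaᵢ − K).
Here Σaᵢ = 88 and K = 3, so p_1 = (26 − 1)/(88 − 3) = 25/85 ≈ 0.2941.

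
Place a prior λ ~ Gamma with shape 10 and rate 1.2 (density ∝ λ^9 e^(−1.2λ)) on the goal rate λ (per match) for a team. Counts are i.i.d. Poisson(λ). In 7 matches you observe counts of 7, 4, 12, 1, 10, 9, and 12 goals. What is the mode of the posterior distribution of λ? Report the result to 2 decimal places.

Σxᵢ = 7+4+12+1+10+9+12 = 55, with n = 7.
Posterior ∝ λ^9e^(−1.2λ) · λ^55e^(−7λ) = λ^64e^(−8.2λ), i.e. Gamma(shape=65, rate=8.2).
The mode of a Gamma(a, b) with a ≥ 1 (shape–rate) is (a−1)/b = 64/8.2 ≈ 7.80.

λ̂_MAP = 7.80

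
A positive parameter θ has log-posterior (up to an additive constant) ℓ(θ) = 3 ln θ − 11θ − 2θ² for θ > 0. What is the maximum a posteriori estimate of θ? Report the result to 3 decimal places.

ℓ'(θ) = 3/θ − 11 − 4θ. Setting this to zero and multiplying by θ: 4θ² + 11θ − 3 = 0.
θ = (−11 + √(11² + 4·4·3)) / (2·4) = (−11 + √169) / 8 = (−11 + 13)/8 = 1/4.
ℓ''(θ) = −3/θ² − 4 < 0, confirming a maximum.

θ̂_MAP = 0.250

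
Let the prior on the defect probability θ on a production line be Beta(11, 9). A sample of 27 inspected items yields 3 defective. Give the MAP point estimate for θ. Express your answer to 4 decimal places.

θ̂_MAP = 0.2889

Prior: Beta(11, 9).
Data: 3 successes in 27 trials. The binomial likelihood contributes θ^3(1−θ)^24, so the posterior is Beta(11+3, 9+24) = Beta(14, 33).
For Beta(a, b) with a, b > 1 the mode is (a−1)/(a+b−2) = 13/45 ≈ 0.2889.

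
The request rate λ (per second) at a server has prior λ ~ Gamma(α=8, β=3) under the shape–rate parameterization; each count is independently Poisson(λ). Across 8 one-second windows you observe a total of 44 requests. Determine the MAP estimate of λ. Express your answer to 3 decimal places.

Σxᵢ = 44, n = 8.
Posterior ∝ λ^7e^(−3λ) · λ^44e^(−8λ) = λ^51e^(−11λ), i.e. Gamma(shape=52, rate=11).
The mode of a Gamma(a, b) with a ≥ 1 (shape–rate) is (a−1)/b = 51/11 ≈ 4.636.

λ̂_MAP = 4.636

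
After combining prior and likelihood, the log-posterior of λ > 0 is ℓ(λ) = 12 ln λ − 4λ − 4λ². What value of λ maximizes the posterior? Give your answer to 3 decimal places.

λ̂_MAP = 1.000

ℓ'(λ) = 12/λ − 4 − 8λ. Setting this to zero and multiplying by λ: 8λ² + 4λ − 12 = 0.
λ = (−4 + √(4² + 4·8·12)) / (2·8) = (−4 + √400) / 16 = (−4 + 20)/16 = 1.
ℓ''(λ) = −12/λ² − 8 < 0, confirming a maximum.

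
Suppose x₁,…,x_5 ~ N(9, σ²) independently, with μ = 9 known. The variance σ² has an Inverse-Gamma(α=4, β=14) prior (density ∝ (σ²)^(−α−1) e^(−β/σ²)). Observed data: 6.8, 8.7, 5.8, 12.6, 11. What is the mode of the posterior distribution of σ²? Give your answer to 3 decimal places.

σ̂²_MAP = 4.009

Sum of squared deviations about the known mean: SS = (6.8−9)² + (8.7−9)² + (5.8−9)² + (12.6−9)² + (11−9)² = 32.13.
The Normal likelihood contributes (σ²)^(−n/2) exp(−SS/(2σ²)), so the posterior is Inverse-Gamma(α + n/2, β + SS/2) = Inverse-Gamma(6.5, 30.065).
The mode of Inverse-Gamma(a, b) is b/(a+1) = 30.065/7.5 ≈ 4.009.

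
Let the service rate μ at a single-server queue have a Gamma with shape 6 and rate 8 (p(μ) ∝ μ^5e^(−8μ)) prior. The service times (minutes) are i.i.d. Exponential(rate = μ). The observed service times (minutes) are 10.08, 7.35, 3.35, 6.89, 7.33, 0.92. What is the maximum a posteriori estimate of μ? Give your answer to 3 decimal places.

μ̂_MAP = 0.250

The Exponential(rate=μ) likelihood is ∝ μ^n e^(−μΣtᵢ). Here n = 6 and Σtᵢ = 10.08 + 7.35 + 3.35 + 6.89 + 7.33 + 0.92 = 35.92.
Posterior ∝ μ^5e^(−8μ) · μ^6e^(−35.92μ) = μ^11e^(−43.92μ), i.e. Gamma(12, 43.92).
Mode = (a−1)/b = 11/43.92 ≈ 0.250.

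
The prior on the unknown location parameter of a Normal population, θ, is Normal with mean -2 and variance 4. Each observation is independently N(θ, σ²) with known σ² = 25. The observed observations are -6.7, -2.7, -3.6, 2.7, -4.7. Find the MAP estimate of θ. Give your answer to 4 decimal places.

n = 5; x̄ = ((-6.7) + (-2.7) + (-3.6) + 2.7 + (-4.7))/5 = -15/5 = -3.
For a Normal prior and Normal likelihood with known variance, the posterior is Normal; its mode equals its mean, the precision-weighted average.
Prior precision 1/σ₀² = 1/4 = 0.25; data precision n/σ² = 5/25 = 0.2.
θ̂ = (0.25·(-2) + 0.2·(-3)) / (0.25 + 0.2) = (-1.1)/0.45 = -22/9 ≈ -2.4444.

θ̂_MAP = -2.4444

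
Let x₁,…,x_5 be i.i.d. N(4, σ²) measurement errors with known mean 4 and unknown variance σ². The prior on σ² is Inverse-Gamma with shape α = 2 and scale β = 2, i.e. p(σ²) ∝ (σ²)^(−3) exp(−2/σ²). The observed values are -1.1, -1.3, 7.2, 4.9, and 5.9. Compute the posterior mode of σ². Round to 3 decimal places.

σ̂²_MAP = 6.615

Sum of squared deviations about the known mean: SS = (-1.1−4)² + (-1.3−4)² + (7.2−4)² + (4.9−4)² + (5.9−4)² = 68.76.
The Normal likelihood contributes (σ²)^(−n/2) exp(−SS/(2σ²)), so the posterior is Inverse-Gamma(α + n/2, β + SS/2) = Inverse-Gamma(4.5, 36.38).
The mode of Inverse-Gamma(a, b) is b/(a+1) = 36.38/5.5 ≈ 6.615.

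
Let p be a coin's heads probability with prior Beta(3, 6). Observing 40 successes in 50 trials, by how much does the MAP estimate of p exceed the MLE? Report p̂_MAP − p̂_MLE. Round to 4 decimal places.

Posterior is Beta(43, 16); MAP = (43−1)/(59−2) = 42/57 ≈ 0.73684.
MLE ignores the prior: p̂_MLE = k/n = 40/50 ≈ 0.80000.
Difference = 42/57 − 40/50 = -6/95 ≈ -0.0632.

MAP − MLE = -0.0632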